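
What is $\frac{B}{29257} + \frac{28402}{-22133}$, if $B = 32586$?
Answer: $- \frac{109731376}{647545181} \approx -0.16946$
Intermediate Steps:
$\frac{B}{29257} + \frac{28402}{-22133} = \frac{32586}{29257} + \frac{28402}{-22133} = 32586 \cdot \frac{1}{29257} + 28402 \left(- \frac{1}{22133}\right) = \frac{32586}{29257} - \frac{28402}{22133} = - \frac{109731376}{647545181}$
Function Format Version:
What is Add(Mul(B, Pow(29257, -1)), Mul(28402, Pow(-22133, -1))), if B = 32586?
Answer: Rational(-109731376, 647545181) ≈ -0.16946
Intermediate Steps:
Add(Mul(B, Pow(29257, -1)), Mul(28402, Pow(-22133, -1))) = Add(Mul(32586, Pow(29257, -1)), Mul(28402, Pow(-22133, -1))) = Add(Mul(32586, Rational(1, 29257)), Mul(28402, Rational(-1, 22133))) = Add(Rational(32586, 29257), Rational(-28402, 22133)) = Rational(-109731376, 647545181)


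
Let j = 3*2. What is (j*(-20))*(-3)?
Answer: 360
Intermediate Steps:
j = 6
(j*(-20))*(-3) = (6*(-20))*(-3) = -120*(-3) = 360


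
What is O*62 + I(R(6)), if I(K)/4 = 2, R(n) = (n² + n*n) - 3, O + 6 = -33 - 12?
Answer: -3154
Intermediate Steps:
O = -51 (O = -6 + (-33 - 12) = -6 - 45 = -51)
R(n) = -3 + 2*n² (R(n) = (n² + n²) - 3 = 2*n² - 3 = -3 + 2*n²)
I(K) = 8 (I(K) = 4*2 = 8)
O*62 + I(R(6)) = -51*62 + 8 = -3162 + 8 = -3154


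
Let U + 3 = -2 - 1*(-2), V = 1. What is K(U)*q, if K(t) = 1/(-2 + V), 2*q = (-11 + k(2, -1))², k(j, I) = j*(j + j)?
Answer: -9/2 ≈ -4.5000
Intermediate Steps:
k(j, I) = 2*j² (k(j, I) = j*(2*j) = 2*j²)
U = -3 (U = -3 + (-2 - 1*(-2)) = -3 + (-2 + 2) = -3 + 0 = -3)
q = 9/2 (q = (-11 + 2*2²)²/2 = (-11 + 2*4)²/2 = (-11 + 8)²/2 = (½)*(-3)² = (½)*9 = 9/2 ≈ 4.5000)
K(t) = -1 (K(t) = 1/(-2 + 1) = 1/(-1) = -1)
K(U)*q = -1*9/2 = -9/2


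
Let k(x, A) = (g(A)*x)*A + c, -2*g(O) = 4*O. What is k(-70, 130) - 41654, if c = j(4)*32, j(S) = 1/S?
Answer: 2324354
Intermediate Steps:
g(O) = -2*O
c = 8 (c = 32/4 = (1/4)*32 = 8)
k(x, A) = 8 - 2*x*A**2 (k(x, A) = ((-2*A)*x)*A + 8 = (-2*A*x)*A + 8 = -2*x*A**2 + 8 = 8 - 2*x*A**2)
k(-70, 130) - 41654 = (8 - 2*(-70)*130**2) - 41654 = (8 - 2*(-70)*16900) - 41654 = (8 + 2366000) - 41654 = 2366008 - 41654 = 2324354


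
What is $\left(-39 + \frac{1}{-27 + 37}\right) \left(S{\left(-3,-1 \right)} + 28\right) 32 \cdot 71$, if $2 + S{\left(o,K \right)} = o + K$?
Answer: $- \frac{9721888}{5} \approx -1.9444 \cdot 10^{6}$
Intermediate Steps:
$S{\left(o,K \right)} = -2 + K + o$ ($S{\left(o,K \right)} = -2 + \left(o + K\right) = -2 + \left(K + o\right) = -2 + K + o$)
$\left(-39 + \frac{1}{-27 + 37}\right) \left(S{\left(-3,-1 \right)} + 28\right) 32 \cdot 71 = \left(-39 + \frac{1}{-27 + 37}\right) \left(\left(-2 - 1 - 3\right) + 28\right) 32 \cdot 71 = \left(-39 + \frac{1}{10}\right) \left(-6 + 28\right) 32 \cdot 71 = \left(-39 + \frac{1}{10}\right) 22 \cdot 32 \cdot 71 = \left(- \frac{389}{10}\right) 22 \cdot 32 \cdot 71 = \left(- \frac{4279}{5}\right) 32 \cdot 71 = \left(- \frac{136928}{5}\right) 71 = - \frac{9721888}{5}$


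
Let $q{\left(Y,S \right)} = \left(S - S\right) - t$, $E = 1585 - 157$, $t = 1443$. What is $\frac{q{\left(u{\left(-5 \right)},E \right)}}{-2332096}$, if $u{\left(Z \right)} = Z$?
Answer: $\frac{111}{179392} \approx 0.00061876$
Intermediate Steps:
$E = 1428$
$q{\left(Y,S \right)} = -1443$ ($q{\left(Y,S \right)} = \left(S - S\right) - 1443 = 0 - 1443 = -1443$)
$\frac{q{\left(u{\left(-5 \right)},E \right)}}{-2332096} = - \frac{1443}{-2332096} = \left(-1443\right) \left(- \frac{1}{2332096}\right) = \frac{111}{179392}$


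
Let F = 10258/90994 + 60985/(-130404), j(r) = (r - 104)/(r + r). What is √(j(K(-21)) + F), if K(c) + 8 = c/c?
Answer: √3265789700676079104549/20765467758 ≈ 2.7520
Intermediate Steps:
K(c) = -7 (K(c) = -8 + c/c = -8 + 1 = -7)
j(r) = (-104 + r)/(2*r) (j(r) = (-104 + r)/((2*r)) = (-104 + r)*(1/(2*r)) = (-104 + r)/(2*r))
F = -2105792429/5932990788 (F = 10258*(1/90994) + 60985*(-1/130404) = 5129/45497 - 60985/130404 = -2105792429/5932990788 ≈ -0.35493)
√(j(K(-21)) + F) = √((½)*(-104 - 7)/(-7) - 2105792429/5932990788) = √((½)*(-⅐)*(-111) - 2105792429/5932990788) = √(111/14 - 2105792429/5932990788) = √(314540441731/41530935516) = √3265789700676079104549/20765467758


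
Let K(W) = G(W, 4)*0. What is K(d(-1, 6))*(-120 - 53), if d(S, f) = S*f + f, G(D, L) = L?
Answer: 0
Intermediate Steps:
d(S, f) = f + S*f
K(W) = 0 (K(W) = 4*0 = 0)
K(d(-1, 6))*(-120 - 53) = 0*(-120 - 53) = 0*(-173) = 0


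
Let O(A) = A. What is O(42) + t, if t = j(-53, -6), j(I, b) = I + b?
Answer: -17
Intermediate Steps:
t = -59 (t = -53 - 6 = -59)
O(42) + t = 42 - 59 = -17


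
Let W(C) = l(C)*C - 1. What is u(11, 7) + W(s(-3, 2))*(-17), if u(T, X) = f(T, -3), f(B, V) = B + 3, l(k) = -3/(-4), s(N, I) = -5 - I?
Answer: 481/4 ≈ 120.25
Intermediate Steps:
l(k) = 3/4 (l(k) = -3*(-1/4) = 3/4)
f(B, V) = 3 + B
u(T, X) = 3 + T
W(C) = -1 + 3*C/4 (W(C) = 3*C/4 - 1 = -1 + 3*C/4)
u(11, 7) + W(s(-3, 2))*(-17) = (3 + 11) + (-1 + 3*(-5 - 1*2)/4)*(-17) = 14 + (-1 + 3*(-5 - 2)/4)*(-17) = 14 + (-1 + (3/4)*(-7))*(-17) = 14 + (-1 - 21/4)*(-17) = 14 - 25/4*(-17) = 14 + 425/4 = 481/4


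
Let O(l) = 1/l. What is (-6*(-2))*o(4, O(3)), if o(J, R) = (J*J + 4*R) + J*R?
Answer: 224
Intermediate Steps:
O(l) = 1/l
o(J, R) = J**2 + 4*R + J*R (o(J, R) = (J**2 + 4*R) + J*R = J**2 + 4*R + J*R)
(-6*(-2))*o(4, O(3)) = (-6*(-2))*(4**2 + 4/3 + 4/3) = 12*(16 + 4*(1/3) + 4*(1/3)) = 12*(16 + 4/3 + 4/3) = 12*(56/3) = 224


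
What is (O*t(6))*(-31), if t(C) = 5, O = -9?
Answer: 1395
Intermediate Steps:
(O*t(6))*(-31) = -9*5*(-31) = -45*(-31) = 1395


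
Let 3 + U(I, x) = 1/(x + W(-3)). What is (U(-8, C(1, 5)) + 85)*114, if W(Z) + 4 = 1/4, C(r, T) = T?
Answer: 47196/5 ≈ 9439.2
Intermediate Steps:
W(Z) = -15/4 (W(Z) = -4 + 1/4 = -4 + ¼ = -15/4)
U(I, x) = -3 + 1/(-15/4 + x) (U(I, x) = -3 + 1/(x - 15/4) = -3 + 1/(-15/4 + x))
(U(-8, C(1, 5)) + 85)*114 = ((49 - 12*5)/(-15 + 4*5) + 85)*114 = ((49 - 60)/(-15 + 20) + 85)*114 = (-11/5 + 85)*114 = (414/5)*114 = 47196/5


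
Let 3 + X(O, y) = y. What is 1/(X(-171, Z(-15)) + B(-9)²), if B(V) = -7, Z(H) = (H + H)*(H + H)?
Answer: 1/946 ≈ 0.0010571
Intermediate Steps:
Z(H) = 4*H² (Z(H) = (2*H)*(2*H) = 4*H²)
X(O, y) = -3 + y
1/(X(-171, Z(-15)) + B(-9)²) = 1/((-3 + 4*(-15)²) + (-7)²) = 1/((-3 + 4*225) + 49) = 1/((-3 + 900) + 49) = 1/(897 + 49) = 1/946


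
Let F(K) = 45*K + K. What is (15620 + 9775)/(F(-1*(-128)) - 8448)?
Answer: -5079/512 ≈ -9.9199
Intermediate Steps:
F(K) = 46*K
(15620 + 9775)/(F(-1*(-128)) - 8448) = (15620 + 9775)/(46*(-1*(-128)) - 8448) = 25395/(46*128 - 8448) = 25395/(5888 - 8448) = 25395/(-2560) = 25395*(-1/2560) = -5079/512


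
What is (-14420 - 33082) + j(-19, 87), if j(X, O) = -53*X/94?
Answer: -4464181/94 ≈ -47491.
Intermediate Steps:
j(X, O) = -53*X/94 (j(X, O) = -53*X*(1/94) = -53*X/94)
(-14420 - 33082) + j(-19, 87) = (-14420 - 33082) - 53/94*(-19) = -47502 + 1007/94 = -4464181/94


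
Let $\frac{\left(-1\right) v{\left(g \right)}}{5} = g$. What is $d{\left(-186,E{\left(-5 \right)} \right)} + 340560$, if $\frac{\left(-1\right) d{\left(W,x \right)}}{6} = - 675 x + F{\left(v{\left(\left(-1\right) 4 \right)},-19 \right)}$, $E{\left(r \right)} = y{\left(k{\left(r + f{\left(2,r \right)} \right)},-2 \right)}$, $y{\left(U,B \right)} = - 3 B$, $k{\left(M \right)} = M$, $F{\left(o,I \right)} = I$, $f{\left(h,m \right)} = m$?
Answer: $364974$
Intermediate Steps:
$v{\left(g \right)} = - 5 g$
$E{\left(r \right)} = 6$ ($E{\left(r \right)} = \left(-3\right) \left(-2\right) = 6$)
$d{\left(W,x \right)} = 114 + 4050 x$ ($d{\left(W,x \right)} = - 6 \left(- 675 x - 19\right) = - 6 \left(-19 - 675 x\right) = 114 + 4050 x$)
$d{\left(-186,E{\left(-5 \right)} \right)} + 340560 = \left(114 + 4050 \cdot 6\right) + 340560 = \left(114 + 24300\right) + 340560 = 24414 + 340560 = 364974$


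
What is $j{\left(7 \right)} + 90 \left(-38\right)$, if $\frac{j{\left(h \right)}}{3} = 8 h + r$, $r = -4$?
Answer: $-3264$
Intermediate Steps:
$j{\left(h \right)} = -12 + 24 h$ ($j{\left(h \right)} = 3 \left(8 h - 4\right) = 3 \left(-4 + 8 h\right) = -12 + 24 h$)
$j{\left(7 \right)} + 90 \left(-38\right) = \left(-12 + 24 \cdot 7\right) + 90 \left(-38\right) = \left(-12 + 168\right) - 3420 = 156 - 3420 = -3264$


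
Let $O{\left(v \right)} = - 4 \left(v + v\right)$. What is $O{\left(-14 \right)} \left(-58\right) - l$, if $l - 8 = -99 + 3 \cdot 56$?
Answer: $-6573$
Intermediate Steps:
$O{\left(v \right)} = - 8 v$ ($O{\left(v \right)} = - 4 \cdot 2 v = - 8 v$)
$l = 77$ ($l = 8 + \left(-99 + 3 \cdot 56\right) = 8 + \left(-99 + 168\right) = 8 + 69 = 77$)
$O{\left(-14 \right)} \left(-58\right) - l = \left(-8\right) \left(-14\right) \left(-58\right) - 77 = 112 \left(-58\right) - 77 = -6496 - 77 = -6573$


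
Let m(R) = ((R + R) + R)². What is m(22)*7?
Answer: 30492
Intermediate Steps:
m(R) = 9*R² (m(R) = (2*R + R)² = (3*R)² = 9*R²)
m(22)*7 = (9*22²)*7 = (9*484)*7 = 4356*7 = 30492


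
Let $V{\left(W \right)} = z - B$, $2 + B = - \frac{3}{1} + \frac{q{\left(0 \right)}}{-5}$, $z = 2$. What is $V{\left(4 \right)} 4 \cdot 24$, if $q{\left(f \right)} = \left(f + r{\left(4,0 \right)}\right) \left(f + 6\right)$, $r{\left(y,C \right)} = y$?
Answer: $\frac{5664}{5} \approx 1132.8$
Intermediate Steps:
$q{\left(f \right)} = \left(4 + f\right) \left(6 + f\right)$ ($q{\left(f \right)} = \left(f + 4\right) \left(f + 6\right) = \left(4 + f\right) \left(6 + f\right)$)
$B = - \frac{49}{5}$ ($B = -2 + \left(- \frac{3}{1} + \frac{24 + 0^{2} + 10 \cdot 0}{-5}\right) = -2 + \left(\left(-3\right) 1 + \left(24 + 0 + 0\right) \left(- \frac{1}{5}\right)\right) = -2 + \left(-3 + 24 \left(- \frac{1}{5}\right)\right) = -2 - \frac{39}{5} = - \frac{49}{5} \approx -9.8$)
$V{\left(W \right)} = \frac{59}{5}$ ($V{\left(W \right)} = 2 - - \frac{49}{5} = 2 + \frac{49}{5} = \frac{59}{5}$)
$V{\left(4 \right)} 4 \cdot 24 = \frac{59}{5} \cdot 4 \cdot 24 = \frac{236}{5} \cdot 24 = \frac{5664}{5}$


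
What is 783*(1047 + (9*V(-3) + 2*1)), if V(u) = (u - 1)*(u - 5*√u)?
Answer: 905931 + 140940*I*√3 ≈ 9.0593e+5 + 2.4412e+5*I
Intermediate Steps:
V(u) = (-1 + u)*(u - 5*√u)
783*(1047 + (9*V(-3) + 2*1)) = 783*(1047 + (9*((-3)² - 1*(-3) - (-15)*I*√3 + 5*√(-3)) + 2*1)) = 783*(1047 + (9*(9 + 3 - (-15)*I*√3 + 5*(I*√3)) + 2)) = 783*(1047 + (9*(9 + 3 + 15*I*√3 + 5*I*√3) + 2)) = 783*(1047 + (9*(12 + 20*I*√3) + 2)) = 783*(1047 + ((108 + 180*I*√3) + 2)) = 783*(1047 + (110 + 180*I*√3)) = 783*(1157 + 180*I*√3) = 905931 + 140940*I*√3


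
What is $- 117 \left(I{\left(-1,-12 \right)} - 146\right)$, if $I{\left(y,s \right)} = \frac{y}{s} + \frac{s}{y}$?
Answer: $\frac{62673}{4} \approx 15668.0$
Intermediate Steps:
$I{\left(y,s \right)} = \frac{s}{y} + \frac{y}{s}$
$- 117 \left(I{\left(-1,-12 \right)} - 146\right) = - 117 \left(\left(- \frac{12}{-1} - \frac{1}{-12}\right) - 146\right) = - 117 \left(\left(\left(-12\right) \left(-1\right) - - \frac{1}{12}\right) - 146\right) = - 117 \left(\left(12 + \frac{1}{12}\right) - 146\right) = - 117 \left(\frac{145}{12} - 146\right) = \left(-117\right) \left(- \frac{1607}{12}\right) = \frac{62673}{4}$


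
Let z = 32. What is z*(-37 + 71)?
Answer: 1088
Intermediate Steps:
z*(-37 + 71) = 32*(-37 + 71) = 32*34 = 1088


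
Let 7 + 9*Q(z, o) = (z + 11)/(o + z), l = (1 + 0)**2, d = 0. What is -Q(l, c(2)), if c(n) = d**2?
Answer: -5/9 ≈ -0.55556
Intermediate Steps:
c(n) = 0 (c(n) = 0**2 = 0)
l = 1 (l = 1**2 = 1)
Q(z, o) = -7/9 + (11 + z)/(9*(o + z)) (Q(z, o) = -7/9 + ((z + 11)/(o + z))/9 = -7/9 + ((11 + z)/(o + z))/9 = -7/9 + (11 + z)/(9*(o + z)))
-Q(l, c(2)) = -(11 - 7*0 - 6*1)/(9*(0 + 1)) = -(11 + 0 - 6)/(9*1) = -5/9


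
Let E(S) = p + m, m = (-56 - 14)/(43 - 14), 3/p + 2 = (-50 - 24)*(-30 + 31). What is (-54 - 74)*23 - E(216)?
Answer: -6483169/2204 ≈ -2941.5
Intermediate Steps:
p = -3/76 (p = 3/(-2 + (-50 - 24)*(-30 + 31)) = 3/(-2 - 74*1) = 3/(-2 - 74) = 3/(-76) = 3*(-1/76) = -3/76 ≈ -0.039474)
m = -70/29 ≈ -2.4138
E(S) = -5407/2204 (E(S) = -3/76 - 70/29 = -5407/2204)
(-54 - 74)*23 - E(216) = (-54 - 74)*23 - 1*(-5407/2204) = -128*23 + 5407/2204 = -2944 + 5407/2204 = -6483169/2204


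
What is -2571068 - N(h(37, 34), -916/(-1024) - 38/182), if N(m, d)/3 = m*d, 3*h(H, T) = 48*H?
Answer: -3745248233/1456 ≈ -2.5723e+6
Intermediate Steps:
h(H, T) = 16*H (h(H, T) = (48*H)/3 = 16*H)
N(m, d) = 3*d*m (N(m, d) = 3*(m*d) = 3*(d*m) = 3*d*m)
-2571068 - N(h(37, 34), -916/(-1024) - 38/182) = -2571068 - 3*(-916/(-1024) - 38/182)*16*37 = -2571068 - 3*(-916*(-1/1024) - 38*1/182)*592 = -2571068 - 3*(229/256 - 19/91)*592 = -2571068 - 3*15975*592/23296 = -2571068 - 1*1773225/1456 = -2571068 - 1773225/1456 = -3745248233/1456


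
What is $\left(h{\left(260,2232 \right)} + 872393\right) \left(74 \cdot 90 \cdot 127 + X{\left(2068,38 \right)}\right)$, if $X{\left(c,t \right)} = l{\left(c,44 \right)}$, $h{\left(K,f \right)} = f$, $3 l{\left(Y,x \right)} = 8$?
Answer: $\frac{2219332949500}{3} \approx 7.3978 \cdot 10^{11}$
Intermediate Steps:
$l{\left(Y,x \right)} = \frac{8}{3}$ ($l{\left(Y,x \right)} = \frac{1}{3} \cdot 8 = \frac{8}{3}$)
$X{\left(c,t \right)} = \frac{8}{3}$
$\left(h{\left(260,2232 \right)} + 872393\right) \left(74 \cdot 90 \cdot 127 + X{\left(2068,38 \right)}\right) = \left(2232 + 872393\right) \left(74 \cdot 90 \cdot 127 + \frac{8}{3}\right) = 874625 \left(6660 \cdot 127 + \frac{8}{3}\right) = 874625 \left(845820 + \frac{8}{3}\right) = 874625 \cdot \frac{2537468}{3} = \frac{2219332949500}{3}$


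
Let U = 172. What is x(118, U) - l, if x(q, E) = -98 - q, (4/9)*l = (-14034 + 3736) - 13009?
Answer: 208899/4 ≈ 52225.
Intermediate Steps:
l = -209763/4 (l = 9*((-14034 + 3736) - 13009)/4 = 9*(-10298 - 13009)/4 = (9/4)*(-23307) = -209763/4 ≈ -52441.)
x(118, U) - l = (-98 - 1*118) - 1*(-209763/4) = (-98 - 118) + 209763/4 = -216 + 209763/4 = 208899/4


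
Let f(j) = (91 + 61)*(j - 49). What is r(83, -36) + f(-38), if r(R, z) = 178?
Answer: -13046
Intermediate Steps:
f(j) = -7448 + 152*j (f(j) = 152*(-49 + j) = -7448 + 152*j)
r(83, -36) + f(-38) = 178 + (-7448 + 152*(-38)) = 178 + (-7448 - 5776) = 178 - 13224 = -13046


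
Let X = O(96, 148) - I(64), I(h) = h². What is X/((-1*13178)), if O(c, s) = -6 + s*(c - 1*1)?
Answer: -4979/6589 ≈ -0.75565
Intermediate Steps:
O(c, s) = -6 + s*(-1 + c) (O(c, s) = -6 + s*(c - 1) = -6 + s*(-1 + c))
X = 9958 (X = (-6 - 1*148 + 96*148) - 1*64² = (-6 - 148 + 14208) - 1*4096 = 14054 - 4096 = 9958)
X/((-1*13178)) = 9958/((-1*13178)) = 9958/(-13178) = 9958*(-1/13178) = -4979/6589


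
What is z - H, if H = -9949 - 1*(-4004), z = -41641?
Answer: -35696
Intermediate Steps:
H = -5945 (H = -9949 + 4004 = -5945)
z - H = -41641 - 1*(-5945) = -41641 + 5945 = -35696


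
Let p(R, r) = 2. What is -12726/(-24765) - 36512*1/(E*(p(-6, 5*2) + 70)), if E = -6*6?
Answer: 9762557/668655 ≈ 14.600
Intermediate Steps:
E = -36
-12726/(-24765) - 36512*1/(E*(p(-6, 5*2) + 70)) = -12726/(-24765) - 36512*(-1/(36*(2 + 70))) = -12726*(-1/24765) - 36512/(72*(-36)) = 4242/8255 - 36512/(-2592) = 4242/8255 - 36512*(-1/2592) = 4242/8255 + 1141/81 = 9762557/668655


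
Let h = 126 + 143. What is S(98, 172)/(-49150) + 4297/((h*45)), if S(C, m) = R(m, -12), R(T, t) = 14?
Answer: 21102808/59496075 ≈ 0.35469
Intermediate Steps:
h = 269
S(C, m) = 14
S(98, 172)/(-49150) + 4297/((h*45)) = 14/(-49150) + 4297/((269*45)) = 14*(-1/49150) + 4297/12105 = -7/24575 + 4297*(1/12105) = -7/24575 + 4297/12105 = 21102808/59496075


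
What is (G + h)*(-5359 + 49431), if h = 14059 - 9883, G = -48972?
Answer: -1974249312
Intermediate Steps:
h = 4176
(G + h)*(-5359 + 49431) = (-48972 + 4176)*(-5359 + 49431) = -44796*44072 = -1974249312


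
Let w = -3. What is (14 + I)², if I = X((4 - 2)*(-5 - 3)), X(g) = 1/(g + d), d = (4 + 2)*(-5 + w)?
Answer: 801025/4096 ≈ 195.56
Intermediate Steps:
d = -48 (d = (4 + 2)*(-5 - 3) = 6*(-8) = -48)
X(g) = 1/(-48 + g) (X(g) = 1/(g - 48) = 1/(-48 + g))
I = -1/64 (I = 1/(-48 + (4 - 2)*(-5 - 3)) = 1/(-48 + 2*(-8)) = 1/(-48 - 16) = 1/(-64) = -1/64 ≈ -0.015625)
(14 + I)² = (14 - 1/64)² = (895/64)² = 801025/4096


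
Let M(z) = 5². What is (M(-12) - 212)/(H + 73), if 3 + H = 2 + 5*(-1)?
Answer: -187/67 ≈ -2.7910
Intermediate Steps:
H = -6 (H = -3 + (2 + 5*(-1)) = -3 + (2 - 5) = -3 - 3 = -6)
M(z) = 25
(M(-12) - 212)/(H + 73) = (25 - 212)/(-6 + 73) = -187/67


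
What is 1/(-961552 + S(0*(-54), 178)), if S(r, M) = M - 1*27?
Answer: -1/961401 ≈ -1.0401e-6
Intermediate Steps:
S(r, M) = -27 + M (S(r, M) = M - 27 = -27 + M)
1/(-961552 + S(0*(-54), 178)) = 1/(-961552 + (-27 + 178)) = 1/(-961552 + 151) = 1/(-961401) = -1/961401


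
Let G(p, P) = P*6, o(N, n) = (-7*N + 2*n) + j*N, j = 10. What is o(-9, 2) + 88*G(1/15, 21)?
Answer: 11065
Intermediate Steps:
o(N, n) = 2*n + 3*N (o(N, n) = (-7*N + 2*n) + 10*N = 2*n + 3*N)
G(p, P) = 6*P
o(-9, 2) + 88*G(1/15, 21) = (2*2 + 3*(-9)) + 88*(6*21) = (4 - 27) + 88*126 = -23 + 11088 = 11065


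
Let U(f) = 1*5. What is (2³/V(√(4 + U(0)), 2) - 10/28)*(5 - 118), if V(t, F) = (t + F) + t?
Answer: -1017/14 ≈ -72.643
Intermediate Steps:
U(f) = 5
V(t, F) = F + 2*t (V(t, F) = (F + t) + t = F + 2*t)
(2³/V(√(4 + U(0)), 2) - 10/28)*(5 - 118) = (2³/(2 + 2*√(4 + 5)) - 10/28)*(5 - 118) = (8/(2 + 2*√9) - 10*1/28)*(-113) = (8/(2 + 2*3) - 5/14)*(-113) = (8/(2 + 6) - 5/14)*(-113) = (8/8 - 5/14)*(-113) = (8*(⅛) - 5/14)*(-113) = (1 - 5/14)*(-113) = (9/14)*(-113) = -1017/14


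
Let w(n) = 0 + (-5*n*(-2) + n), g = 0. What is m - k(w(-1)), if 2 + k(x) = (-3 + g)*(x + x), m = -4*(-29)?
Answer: 52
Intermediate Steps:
w(n) = 11*n (w(n) = 0 + (-(-10)*n + n) = 0 + (10*n + n) = 0 + 11*n = 11*n)
m = 116
k(x) = -2 - 6*x (k(x) = -2 + (-3 + 0)*(x + x) = -2 - 6*x)
m - k(w(-1)) = 116 - (-2 - 66*(-1)) = 116 - (-2 - 6*(-11)) = 116 - (-2 + 66) = 116 - 1*64 = 116 - 64 = 52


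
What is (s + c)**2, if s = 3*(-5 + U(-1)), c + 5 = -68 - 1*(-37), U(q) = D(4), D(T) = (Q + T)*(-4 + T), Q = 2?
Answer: 2601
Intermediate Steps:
D(T) = (-4 + T)*(2 + T) (D(T) = (2 + T)*(-4 + T) = (-4 + T)*(2 + T))
U(q) = 0 (U(q) = -8 + 4**2 - 2*4 = -8 + 16 - 8 = 0)
c = -36 (c = -5 + (-68 - 1*(-37)) = -5 + (-68 + 37) = -5 - 31 = -36)
s = -15 (s = 3*(-5 + 0) = 3*(-5) = -15)
(s + c)**2 = (-15 - 36)**2 = (-51)**2 = 2601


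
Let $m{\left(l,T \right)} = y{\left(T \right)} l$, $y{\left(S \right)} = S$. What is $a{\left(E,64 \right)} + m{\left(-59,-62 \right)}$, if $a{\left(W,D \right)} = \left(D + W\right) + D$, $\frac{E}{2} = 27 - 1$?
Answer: $3838$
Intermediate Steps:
$E = 52$ ($E = 2 \left(27 - 1\right) = 2 \cdot 26 = 52$)
$a{\left(W,D \right)} = W + 2 D$
$m{\left(l,T \right)} = T l$
$a{\left(E,64 \right)} + m{\left(-59,-62 \right)} = \left(52 + 2 \cdot 64\right) - -3658 = \left(52 + 128\right) + 3658 = 180 + 3658 = 3838$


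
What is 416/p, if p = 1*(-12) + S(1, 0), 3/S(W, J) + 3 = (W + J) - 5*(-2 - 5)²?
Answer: -102752/2967 ≈ -34.632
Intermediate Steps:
S(W, J) = 3/(-248 + J + W) (S(W, J) = 3/(-3 + ((W + J) - 5*(-2 - 5)²)) = 3/(-3 + ((J + W) - 5*(-7)²)) = 3/(-3 + ((J + W) - 5*49)) = 3/(-3 + ((J + W) - 245)) = 3/(-3 + (-245 + J + W)) = 3/(-248 + J + W))
p = -2967/247 (p = 1*(-12) + 3/(-248 + 0 + 1) = -12 + 3/(-247) = -12 + 3*(-1/247) = -12 - 3/247 = -2967/247 ≈ -12.012)
416/p = 416/(-2967/247) = 416*(-247/2967) = -102752/2967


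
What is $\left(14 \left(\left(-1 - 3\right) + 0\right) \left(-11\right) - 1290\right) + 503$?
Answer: $-171$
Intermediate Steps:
$\left(14 \left(\left(-1 - 3\right) + 0\right) \left(-11\right) - 1290\right) + 503 = \left(14 \left(-4 + 0\right) \left(-11\right) - 1290\right) + 503 = \left(14 \left(-4\right) \left(-11\right) - 1290\right) + 503 = \left(\left(-56\right) \left(-11\right) - 1290\right) + 503 = \left(616 - 1290\right) + 503 = -674 + 503 = -171$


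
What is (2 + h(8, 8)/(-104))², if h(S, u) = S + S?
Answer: 576/169 ≈ 3.4083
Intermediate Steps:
h(S, u) = 2*S
(2 + h(8, 8)/(-104))² = (2 + (2*8)/(-104))² = (2 + 16*(-1/104))² = (2 - 2/13)² = (24/13)² = 576/169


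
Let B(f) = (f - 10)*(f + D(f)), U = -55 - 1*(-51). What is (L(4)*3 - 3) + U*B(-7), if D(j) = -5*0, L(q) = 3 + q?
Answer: -458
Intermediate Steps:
D(j) = 0
U = -4 (U = -55 + 51 = -4)
B(f) = f*(-10 + f) (B(f) = (f - 10)*(f + 0) = (-10 + f)*f = f*(-10 + f))
(L(4)*3 - 3) + U*B(-7) = ((3 + 4)*3 - 3) - (-28)*(-10 - 7) = (7*3 - 3) - (-28)*(-17) = (21 - 3) - 4*119 = 18 - 476 = -458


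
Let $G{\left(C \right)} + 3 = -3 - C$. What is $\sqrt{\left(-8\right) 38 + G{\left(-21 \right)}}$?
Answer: $17 i \approx 17.0 i$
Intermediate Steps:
$G{\left(C \right)} = -6 - C$ ($G{\left(C \right)} = -3 - \left(3 + C\right) = -6 - C$)
$\sqrt{\left(-8\right) 38 + G{\left(-21 \right)}} = \sqrt{\left(-8\right) 38 - -15} = \sqrt{-304 + \left(-6 + 21\right)} = \sqrt{-304 + 15} = \sqrt{-289} = 17 i$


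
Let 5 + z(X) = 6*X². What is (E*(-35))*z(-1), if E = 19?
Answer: -665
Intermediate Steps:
z(X) = -5 + 6*X²
(E*(-35))*z(-1) = (19*(-35))*(-5 + 6*(-1)²) = -665*(-5 + 6*1) = -665*(-5 + 6) = -665*1 = -665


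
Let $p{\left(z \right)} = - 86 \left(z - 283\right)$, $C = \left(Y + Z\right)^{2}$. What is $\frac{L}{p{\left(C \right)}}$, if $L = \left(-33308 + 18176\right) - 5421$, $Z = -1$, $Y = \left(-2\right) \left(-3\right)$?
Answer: $- \frac{6851}{7396} \approx -0.92631$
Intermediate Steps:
$Y = 6$
$L = -20553$ ($L = -15132 - 5421 = -20553$)
$C = 25$ ($C = \left(6 - 1\right)^{2} = 5^{2} = 25$)
$p{\left(z \right)} = 24338 - 86 z$ ($p{\left(z \right)} = - 86 \left(-283 + z\right) = 24338 - 86 z$)
$\frac{L}{p{\left(C \right)}} = - \frac{20553}{24338 - 2150} = - \frac{20553}{22188} = \left(-20553\right) \frac{1}{22188} = - \frac{6851}{7396}$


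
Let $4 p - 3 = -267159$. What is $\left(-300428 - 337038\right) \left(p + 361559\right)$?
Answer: $-187905852820$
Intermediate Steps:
$p = -66789$ ($p = \frac{3}{4} + \frac{1}{4} \left(-267159\right) = \frac{3}{4} - \frac{267159}{4} = -66789$)
$\left(-300428 - 337038\right) \left(p + 361559\right) = \left(-300428 - 337038\right) \left(-66789 + 361559\right) = \left(-637466\right) 294770 = -187905852820$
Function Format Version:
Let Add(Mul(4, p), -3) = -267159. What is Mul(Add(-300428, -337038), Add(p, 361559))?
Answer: -187905852820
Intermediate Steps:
p = -66789 (p = Add(Rational(3, 4), Mul(Rational(1, 4), -267159)) = Add(Rational(3, 4), Rational(-267159, 4)) = -66789)
Mul(Add(-300428, -337038), Add(p, 361559)) = Mul(Add(-300428, -337038), Add(-66789, 361559)) = Mul(-637466, 294770) = -187905852820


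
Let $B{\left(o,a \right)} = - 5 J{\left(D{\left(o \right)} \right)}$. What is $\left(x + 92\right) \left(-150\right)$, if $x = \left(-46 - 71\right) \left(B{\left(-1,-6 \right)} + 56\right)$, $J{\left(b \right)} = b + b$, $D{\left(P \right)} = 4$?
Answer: $267000$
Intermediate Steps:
$J{\left(b \right)} = 2 b$
$B{\left(o,a \right)} = -40$ ($B{\left(o,a \right)} = - 5 \cdot 2 \cdot 4 = \left(-5\right) 8 = -40$)
$x = -1872$ ($x = \left(-46 - 71\right) \left(-40 + 56\right) = \left(-117\right) 16 = -1872$)
$\left(x + 92\right) \left(-150\right) = \left(-1872 + 92\right) \left(-150\right) = \left(-1780\right) \left(-150\right) = 267000$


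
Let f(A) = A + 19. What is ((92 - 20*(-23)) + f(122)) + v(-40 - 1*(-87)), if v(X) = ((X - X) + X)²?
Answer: 2902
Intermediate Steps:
v(X) = X² (v(X) = (0 + X)² = X²)
f(A) = 19 + A
((92 - 20*(-23)) + f(122)) + v(-40 - 1*(-87)) = ((92 - 20*(-23)) + (19 + 122)) + (-40 - 1*(-87))² = ((92 + 460) + 141) + (-40 + 87)² = (552 + 141) + 47² = 693 + 2209 = 2902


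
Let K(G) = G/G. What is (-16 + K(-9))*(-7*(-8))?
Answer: -840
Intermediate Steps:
K(G) = 1
(-16 + K(-9))*(-7*(-8)) = (-16 + 1)*(-7*(-8)) = -15*56 = -840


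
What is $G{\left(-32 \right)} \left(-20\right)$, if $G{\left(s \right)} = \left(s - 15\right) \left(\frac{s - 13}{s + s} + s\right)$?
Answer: $- \frac{470705}{16} \approx -29419.0$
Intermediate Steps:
$G{\left(s \right)} = \left(-15 + s\right) \left(s + \frac{-13 + s}{2 s}\right)$ ($G{\left(s \right)} = \left(-15 + s\right) \left(\frac{-13 + s}{2 s} + s\right) = \left(-15 + s\right) \left(s + \frac{-13 + s}{2 s}\right)$)
$G{\left(-32 \right)} \left(-20\right) = \left(-14 + \left(-32\right)^{2} - -464 + \frac{195}{2 \left(-32\right)}\right) \left(-20\right) = \left(-14 + 1024 + 464 + \frac{195}{2} \left(- \frac{1}{32}\right)\right) \left(-20\right) = \left(-14 + 1024 + 464 - \frac{195}{64}\right) \left(-20\right) = \frac{94141}{64} \left(-20\right) = - \frac{470705}{16}$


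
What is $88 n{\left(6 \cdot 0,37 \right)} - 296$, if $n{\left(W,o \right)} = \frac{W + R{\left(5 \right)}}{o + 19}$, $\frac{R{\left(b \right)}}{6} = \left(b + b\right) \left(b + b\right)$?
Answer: $\frac{4528}{7} \approx 646.86$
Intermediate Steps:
$R{\left(b \right)} = 24 b^{2}$ ($R{\left(b \right)} = 6 \left(b + b\right) \left(b + b\right) = 6 \cdot 2 b 2 b = 6 \cdot 4 b^{2} = 24 b^{2}$)
$n{\left(W,o \right)} = \frac{600 + W}{19 + o}$ ($n{\left(W,o \right)} = \frac{W + 24 \cdot 5^{2}}{o + 19} = \frac{W + 24 \cdot 25}{19 + o} = \frac{W + 600}{19 + o} = \frac{600 + W}{19 + o}$)
$88 n{\left(6 \cdot 0,37 \right)} - 296 = 88 \frac{600 + 6 \cdot 0}{19 + 37} - 296 = 88 \frac{600 + 0}{56} - 296 = 88 \cdot \frac{1}{56} \cdot 600 - 296 = 88 \cdot \frac{75}{7} - 296 = \frac{6600}{7} - 296 = \frac{4528}{7}$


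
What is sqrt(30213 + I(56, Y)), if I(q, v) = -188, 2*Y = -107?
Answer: 5*sqrt(1201) ≈ 173.28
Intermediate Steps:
Y = -107/2 (Y = (1/2)*(-107) = -107/2 ≈ -53.500)
sqrt(30213 + I(56, Y)) = sqrt(30213 - 188) = sqrt(30025) = 5*sqrt(1201)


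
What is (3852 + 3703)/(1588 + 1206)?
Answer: 7555/2794 ≈ 2.7040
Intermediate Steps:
(3852 + 3703)/(1588 + 1206) = 7555/2794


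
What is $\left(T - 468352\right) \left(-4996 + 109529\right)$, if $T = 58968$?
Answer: $-42794137672$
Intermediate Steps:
$\left(T - 468352\right) \left(-4996 + 109529\right) = \left(58968 - 468352\right) \left(-4996 + 109529\right) = \left(-409384\right) 104533 = -42794137672$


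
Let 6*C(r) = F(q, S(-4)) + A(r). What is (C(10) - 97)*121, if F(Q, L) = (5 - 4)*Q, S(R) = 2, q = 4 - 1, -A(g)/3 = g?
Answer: -24563/2 ≈ -12282.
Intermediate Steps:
A(g) = -3*g
q = 3
F(Q, L) = Q (F(Q, L) = 1*Q = Q)
C(r) = 1/2 - r/2 (C(r) = (3 - 3*r)/6 = 1/2 - r/2)
(C(10) - 97)*121 = ((1/2 - 1/2*10) - 97)*121 = ((1/2 - 5) - 97)*121 = (-9/2 - 97)*121 = -203/2*121 = -24563/2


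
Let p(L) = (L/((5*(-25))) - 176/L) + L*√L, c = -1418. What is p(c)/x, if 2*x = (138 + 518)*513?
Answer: 508181/7456198500 - 709*I*√1418/84132 ≈ 6.8155e-5 - 0.31734*I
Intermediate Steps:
x = 168264 (x = ((138 + 518)*513)/2 = (656*513)/2 = (½)*336528 = 168264)
p(L) = L^(3/2) - 176/L - L/125 (p(L) = (L/(-125) - 176/L) + L^(3/2) = (L*(-1/125) - 176/L) + L^(3/2) = (-L/125 - 176/L) + L^(3/2) = (-176/L - L/125) + L^(3/2) = L^(3/2) - 176/L - L/125)
p(c)/x = ((-1418)^(3/2) - 176/(-1418) - 1/125*(-1418))/168264 = (-1418*I*√1418 - 176*(-1/1418) + 1418/125)*(1/168264) = (-1418*I*√1418 + 88/709 + 1418/125)*(1/168264) = (1016362/88625 - 1418*I*√1418)*(1/168264) = 508181/7456198500 - 709*I*√1418/84132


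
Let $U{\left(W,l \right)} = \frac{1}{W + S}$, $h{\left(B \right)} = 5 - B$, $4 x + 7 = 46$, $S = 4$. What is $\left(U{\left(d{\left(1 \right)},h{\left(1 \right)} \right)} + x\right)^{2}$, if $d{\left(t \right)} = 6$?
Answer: $\frac{38809}{400} \approx 97.022$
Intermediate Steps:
$x = \frac{39}{4}$ ($x = - \frac{7}{4} + \frac{1}{4} \cdot 46 = - \frac{7}{4} + \frac{23}{2} = \frac{39}{4} \approx 9.75$)
$U{\left(W,l \right)} = \frac{1}{4 + W}$ ($U{\left(W,l \right)} = \frac{1}{W + 4} = \frac{1}{4 + W}$)
$\left(U{\left(d{\left(1 \right)},h{\left(1 \right)} \right)} + x\right)^{2} = \left(\frac{1}{4 + 6} + \frac{39}{4}\right)^{2} = \left(\frac{1}{10} + \frac{39}{4}\right)^{2} = \left(\frac{197}{20}\right)^{2} = \frac{38809}{400}$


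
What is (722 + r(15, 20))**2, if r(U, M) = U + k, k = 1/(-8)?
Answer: 34751025/64 ≈ 5.4299e+5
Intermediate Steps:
k = -1/8 ≈ -0.12500
r(U, M) = -1/8 + U (r(U, M) = U - 1/8 = -1/8 + U)
(722 + r(15, 20))**2 = (722 + (-1/8 + 15))**2 = (722 + 119/8)**2 = (5895/8)**2 = 34751025/64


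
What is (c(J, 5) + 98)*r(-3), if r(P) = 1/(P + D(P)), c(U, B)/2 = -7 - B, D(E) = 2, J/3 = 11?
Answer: -74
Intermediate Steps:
J = 33 (J = 3*11 = 33)
c(U, B) = -14 - 2*B (c(U, B) = 2*(-7 - B) = -14 - 2*B)
r(P) = 1/(2 + P) (r(P) = 1/(P + 2) = 1/(2 + P))
(c(J, 5) + 98)*r(-3) = ((-14 - 2*5) + 98)/(2 - 3) = ((-14 - 10) + 98)/(-1) = (-24 + 98)*(-1) = 74*(-1) = -74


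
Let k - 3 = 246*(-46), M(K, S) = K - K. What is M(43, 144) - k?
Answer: 11313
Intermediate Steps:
M(K, S) = 0
k = -11313 (k = 3 + 246*(-46) = 3 - 11316 = -11313)
M(43, 144) - k = 0 - 1*(-11313) = 0 + 11313 = 11313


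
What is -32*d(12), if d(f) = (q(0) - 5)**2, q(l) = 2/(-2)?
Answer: -1152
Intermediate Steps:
q(l) = -1 (q(l) = 2*(-1/2) = -1)
d(f) = 36 (d(f) = (-1 - 5)**2 = (-6)**2 = 36)
-32*d(12) = -32*36 = -1152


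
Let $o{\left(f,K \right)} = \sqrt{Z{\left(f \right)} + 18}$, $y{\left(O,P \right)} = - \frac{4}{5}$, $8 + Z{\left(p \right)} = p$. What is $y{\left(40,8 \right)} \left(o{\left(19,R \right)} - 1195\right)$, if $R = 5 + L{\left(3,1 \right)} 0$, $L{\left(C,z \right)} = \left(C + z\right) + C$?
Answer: $956 - \frac{4 \sqrt{29}}{5} \approx 951.69$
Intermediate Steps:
$L{\left(C,z \right)} = z + 2 C$
$Z{\left(p \right)} = -8 + p$
$y{\left(O,P \right)} = - \frac{4}{5}$ ($y{\left(O,P \right)} = \left(-4\right) \frac{1}{5} = - \frac{4}{5}$)
$R = 5$ ($R = 5 + \left(1 + 2 \cdot 3\right) 0 = 5 + \left(1 + 6\right) 0 = 5 + 7 \cdot 0 = 5 + 0 = 5$)
$o{\left(f,K \right)} = \sqrt{10 + f}$ ($o{\left(f,K \right)} = \sqrt{\left(-8 + f\right) + 18} = \sqrt{10 + f}$)
$y{\left(40,8 \right)} \left(o{\left(19,R \right)} - 1195\right) = - \frac{4 \left(\sqrt{10 + 19} - 1195\right)}{5} = - \frac{4 \left(\sqrt{29} - 1195\right)}{5} = - \frac{4 \left(-1195 + \sqrt{29}\right)}{5} = 956 - \frac{4 \sqrt{29}}{5}$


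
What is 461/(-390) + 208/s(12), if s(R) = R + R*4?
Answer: 297/130 ≈ 2.2846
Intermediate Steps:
s(R) = 5*R (s(R) = R + 4*R = 5*R)
461/(-390) + 208/s(12) = 461/(-390) + 208/((5*12)) = 461*(-1/390) + 208/60 = -461/390 + 208*(1/60) = -461/390 + 52/15 = 297/130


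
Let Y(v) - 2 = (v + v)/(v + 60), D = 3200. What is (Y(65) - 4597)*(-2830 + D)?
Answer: -8498826/5 ≈ -1.6998e+6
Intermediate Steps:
Y(v) = 2 + 2*v/(60 + v) (Y(v) = 2 + (v + v)/(v + 60) = 2 + (2*v)/(60 + v) = 2 + 2*v/(60 + v))
(Y(65) - 4597)*(-2830 + D) = (4*(30 + 65)/(60 + 65) - 4597)*(-2830 + 3200) = (4*95/125 - 4597)*370 = (4*(1/125)*95 - 4597)*370 = (76/25 - 4597)*370 = -114849/25*370 = -8498826/5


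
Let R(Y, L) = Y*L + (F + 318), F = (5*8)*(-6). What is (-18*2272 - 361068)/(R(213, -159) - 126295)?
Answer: 100491/40021 ≈ 2.5110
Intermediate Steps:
F = -240 (F = 40*(-6) = -240)
R(Y, L) = 78 + L*Y (R(Y, L) = Y*L + (-240 + 318) = L*Y + 78 = 78 + L*Y)
(-18*2272 - 361068)/(R(213, -159) - 126295) = (-18*2272 - 361068)/((78 - 159*213) - 126295) = (-40896 - 361068)/((78 - 33867) - 126295) = -401964/(-33789 - 126295) = -401964/(-160084) = -401964*(-1/160084) = 100491/40021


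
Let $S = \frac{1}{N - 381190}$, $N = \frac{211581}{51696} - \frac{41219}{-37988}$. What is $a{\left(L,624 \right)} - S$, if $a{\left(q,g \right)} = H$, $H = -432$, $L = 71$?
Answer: $- \frac{8982975458385248}{20793924798463} \approx -432.0$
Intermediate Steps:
$a{\left(q,g \right)} = -432$
$N = \frac{282455457}{54550768}$ ($N = 211581 \cdot \frac{1}{51696} - - \frac{41219}{37988} = \frac{23509}{5744} + \frac{41219}{37988} = \frac{282455457}{54550768} \approx 5.1778$)
$S = - \frac{54550768}{20793924798463}$ ($S = \frac{1}{\frac{282455457}{54550768} - 381190} = \frac{1}{- \frac{20793924798463}{54550768}} = - \frac{54550768}{20793924798463} \approx -2.6234 \cdot 10^{-6}$)
$a{\left(L,624 \right)} - S = -432 - - \frac{54550768}{20793924798463} = -432 + \frac{54550768}{20793924798463} = - \frac{8982975458385248}{20793924798463}$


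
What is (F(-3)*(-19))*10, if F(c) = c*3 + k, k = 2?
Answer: 1330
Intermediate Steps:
F(c) = 2 + 3*c (F(c) = c*3 + 2 = 3*c + 2 = 2 + 3*c)
(F(-3)*(-19))*10 = ((2 + 3*(-3))*(-19))*10 = ((2 - 9)*(-19))*10 = -7*(-19)*10 = 133*10 = 1330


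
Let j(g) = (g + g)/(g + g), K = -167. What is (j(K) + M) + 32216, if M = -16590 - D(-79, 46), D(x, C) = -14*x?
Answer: 14521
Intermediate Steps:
j(g) = 1 (j(g) = (2*g)/((2*g)) = (2*g)*(1/(2*g)) = 1)
M = -17696 (M = -16590 - (-14)*(-79) = -16590 - 1*1106 = -16590 - 1106 = -17696)
(j(K) + M) + 32216 = (1 - 17696) + 32216 = -17695 + 32216 = 14521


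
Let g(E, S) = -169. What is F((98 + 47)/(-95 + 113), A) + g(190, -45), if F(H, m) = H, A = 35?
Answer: -2897/18 ≈ -160.94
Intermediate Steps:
F((98 + 47)/(-95 + 113), A) + g(190, -45) = (98 + 47)/(-95 + 113) - 169 = 145/18 - 169 = -2897/18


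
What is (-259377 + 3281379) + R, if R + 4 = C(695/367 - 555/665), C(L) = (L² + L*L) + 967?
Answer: 7202260935969173/2382513721 ≈ 3.0230e+6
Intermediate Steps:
C(L) = 967 + 2*L² (C(L) = (L² + L²) + 967 = 2*L² + 967 = 967 + 2*L²)
R = 2299706079731/2382513721 (R = -4 + (967 + 2*(695/367 - 555/665)²) = -4 + (967 + 2*(695*(1/367) - 555*1/665)²) = -4 + (967 + 2*(695/367 - 111/133)²) = -4 + (967 + 2*(51698/48811)²) = -4 + (967 + 2*(2672683204/2382513721)) = -4 + (967 + 5345366408/2382513721) = -4 + 2309236134615/2382513721 = 2299706079731/2382513721 ≈ 965.24)
(-259377 + 3281379) + R = (-259377 + 3281379) + 2299706079731/2382513721 = 3022002 + 2299706079731/2382513721 = 7202260935969173/2382513721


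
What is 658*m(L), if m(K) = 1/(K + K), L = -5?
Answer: -329/5 ≈ -65.800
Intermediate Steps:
m(K) = 1/(2*K)
658*m(L) = 658*((1/2)/(-5)) = 658*((1/2)*(-1/5)) = 658*(-1/10) = -329/5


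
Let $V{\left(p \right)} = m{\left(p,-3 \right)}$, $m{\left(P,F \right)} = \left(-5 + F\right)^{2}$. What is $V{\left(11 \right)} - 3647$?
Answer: $-3583$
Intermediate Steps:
$V{\left(p \right)} = 64$ ($V{\left(p \right)} = \left(-5 - 3\right)^{2} = \left(-8\right)^{2} = 64$)
$V{\left(11 \right)} - 3647 = 64 - 3647 = -3583$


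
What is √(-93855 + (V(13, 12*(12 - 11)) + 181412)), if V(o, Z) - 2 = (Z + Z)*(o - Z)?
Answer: √87583 ≈ 295.94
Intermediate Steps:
V(o, Z) = 2 + 2*Z*(o - Z) (V(o, Z) = 2 + (Z + Z)*(o - Z) = 2 + (2*Z)*(o - Z) = 2 + 2*Z*(o - Z))
√(-93855 + (V(13, 12*(12 - 11)) + 181412)) = √(-93855 + ((2 - 2*144*(12 - 11)² + 2*(12*(12 - 11))*13) + 181412)) = √(-93855 + ((2 - 2*(12*1)² + 2*(12*1)*13) + 181412)) = √(-93855 + ((2 - 2*12² + 2*12*13) + 181412)) = √(-93855 + ((2 - 2*144 + 312) + 181412)) = √(-93855 + ((2 - 288 + 312) + 181412)) = √(-93855 + (26 + 181412)) = √(-93855 + 181438) = √87583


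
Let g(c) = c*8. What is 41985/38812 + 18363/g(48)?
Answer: 60735583/1241984 ≈ 48.902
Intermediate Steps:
g(c) = 8*c
41985/38812 + 18363/g(48) = 41985/38812 + 18363/((8*48)) = 41985*(1/38812) + 18363/384 = 41985/38812 + 18363*(1/384) = 41985/38812 + 6121/128 = 60735583/1241984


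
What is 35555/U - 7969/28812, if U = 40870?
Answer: 69871763/117754644 ≈ 0.59337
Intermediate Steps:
35555/U - 7969/28812 = 35555/40870 - 7969/28812 = 35555*(1/40870) - 7969*1/28812 = 7111/8174 - 7969/28812 = 69871763/117754644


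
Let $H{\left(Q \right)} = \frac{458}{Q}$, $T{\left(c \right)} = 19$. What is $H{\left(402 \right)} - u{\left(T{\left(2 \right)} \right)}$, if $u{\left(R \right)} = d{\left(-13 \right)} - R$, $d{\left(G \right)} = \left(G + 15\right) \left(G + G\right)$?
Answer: $\frac{14500}{201} \approx 72.139$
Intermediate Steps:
$d{\left(G \right)} = 2 G \left(15 + G\right)$ ($d{\left(G \right)} = \left(15 + G\right) 2 G = 2 G \left(15 + G\right)$)
$u{\left(R \right)} = -52 - R$ ($u{\left(R \right)} = 2 \left(-13\right) \left(15 - 13\right) - R = 2 \left(-13\right) 2 - R = -52 - R$)
$H{\left(402 \right)} - u{\left(T{\left(2 \right)} \right)} = \frac{458}{402} - \left(-52 - 19\right) = 458 \cdot \frac{1}{402} - \left(-52 - 19\right) = \frac{229}{201} - -71 = \frac{229}{201} + 71 = \frac{14500}{201}$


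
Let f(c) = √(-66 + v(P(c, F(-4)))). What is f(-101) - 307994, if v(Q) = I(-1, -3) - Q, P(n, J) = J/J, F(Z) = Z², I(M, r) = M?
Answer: -307994 + 2*I*√17 ≈ -3.0799e+5 + 8.2462*I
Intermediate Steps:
P(n, J) = 1
v(Q) = -1 - Q
f(c) = 2*I*√17 (f(c) = √(-66 + (-1 - 1*1)) = √(-66 + (-1 - 1)) = √(-66 - 2) = √(-68) = 2*I*√17)
f(-101) - 307994 = 2*I*√17 - 307994 = -307994 + 2*I*√17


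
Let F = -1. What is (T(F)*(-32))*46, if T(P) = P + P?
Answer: 2944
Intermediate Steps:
T(P) = 2*P
(T(F)*(-32))*46 = ((2*(-1))*(-32))*46 = -2*(-32)*46 = 64*46 = 2944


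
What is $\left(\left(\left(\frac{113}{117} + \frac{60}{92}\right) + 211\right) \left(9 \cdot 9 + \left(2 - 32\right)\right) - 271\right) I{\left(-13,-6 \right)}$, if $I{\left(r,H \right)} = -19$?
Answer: $- \frac{180187412}{897} \approx -2.0088 \cdot 10^{5}$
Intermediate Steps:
$\left(\left(\left(\frac{113}{117} + \frac{60}{92}\right) + 211\right) \left(9 \cdot 9 + \left(2 - 32\right)\right) - 271\right) I{\left(-13,-6 \right)} = \left(\left(\left(\frac{113}{117} + \frac{60}{92}\right) + 211\right) \left(9 \cdot 9 + \left(2 - 32\right)\right) - 271\right) \left(-19\right) = \left(\left(\left(113 \cdot \frac{1}{117} + 60 \cdot \frac{1}{92}\right) + 211\right) \left(81 - 30\right) - 271\right) \left(-19\right) = \left(\left(\left(\frac{113}{117} + \frac{15}{23}\right) + 211\right) 51 - 271\right) \left(-19\right) = \left(\left(\frac{4354}{2691} + 211\right) 51 - 271\right) \left(-19\right) = \left(\frac{572155}{2691} \cdot 51 - 271\right) \left(-19\right) = \left(\frac{9726635}{897} - 271\right) \left(-19\right) = \frac{9483548}{897} \left(-19\right) = - \frac{180187412}{897}$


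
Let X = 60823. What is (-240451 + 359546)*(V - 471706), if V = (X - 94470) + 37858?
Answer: -55676317025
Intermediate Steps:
V = 4211 (V = (60823 - 94470) + 37858 = -33647 + 37858 = 4211)
(-240451 + 359546)*(V - 471706) = (-240451 + 359546)*(4211 - 471706) = 119095*(-467495) = -55676317025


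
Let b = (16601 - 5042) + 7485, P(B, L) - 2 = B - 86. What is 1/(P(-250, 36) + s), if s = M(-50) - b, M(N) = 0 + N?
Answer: -1/19428 ≈ -5.1472e-5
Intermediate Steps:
M(N) = N
P(B, L) = -84 + B (P(B, L) = 2 + (B - 86) = 2 + (-86 + B) = -84 + B)
b = 19044 (b = 11559 + 7485 = 19044)
s = -19094 (s = -50 - 1*19044 = -50 - 19044 = -19094)
1/(P(-250, 36) + s) = 1/((-84 - 250) - 19094) = 1/(-334 - 19094) = 1/(-19428) = -1/19428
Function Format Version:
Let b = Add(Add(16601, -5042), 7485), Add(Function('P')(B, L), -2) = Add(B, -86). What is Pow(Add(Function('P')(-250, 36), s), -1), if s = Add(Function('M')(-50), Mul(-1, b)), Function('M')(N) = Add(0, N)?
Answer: Rational(-1, 19428) ≈ -5.1472e-5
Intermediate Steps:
Function('M')(N) = N
Function('P')(B, L) = Add(-84, B) (Function('P')(B, L) = Add(2, Add(B, -86)) = Add(2, Add(-86, B)) = Add(-84, B))
b = 19044 (b = Add(11559, 7485) = 19044)
s = -19094 (s = Add(-50, Mul(-1, 19044)) = Add(-50, -19044) = -19094)
Pow(Add(Function('P')(-250, 36), s), -1) = Pow(Add(Add(-84, -250), -19094), -1) = Pow(Add(-334, -19094), -1) = Pow(-19428, -1) = Rational(-1, 19428)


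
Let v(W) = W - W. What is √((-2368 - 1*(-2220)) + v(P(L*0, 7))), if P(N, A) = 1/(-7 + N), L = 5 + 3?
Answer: 2*I*√37 ≈ 12.166*I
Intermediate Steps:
L = 8
v(W) = 0
√((-2368 - 1*(-2220)) + v(P(L*0, 7))) = √((-2368 - 1*(-2220)) + 0) = √((-2368 + 2220) + 0) = √(-148 + 0) = √(-148) = 2*I*√37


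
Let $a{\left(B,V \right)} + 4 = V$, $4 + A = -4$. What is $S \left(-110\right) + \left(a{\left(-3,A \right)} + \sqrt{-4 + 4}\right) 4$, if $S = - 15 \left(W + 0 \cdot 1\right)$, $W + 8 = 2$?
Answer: $-9948$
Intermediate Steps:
$A = -8$ ($A = -4 - 4 = -8$)
$W = -6$ ($W = -8 + 2 = -6$)
$a{\left(B,V \right)} = -4 + V$
$S = 90$ ($S = - 15 \left(-6 + 0 \cdot 1\right) = - 15 \left(-6 + 0\right) = \left(-15\right) \left(-6\right) = 90$)
$S \left(-110\right) + \left(a{\left(-3,A \right)} + \sqrt{-4 + 4}\right) 4 = 90 \left(-110\right) + \left(\left(-4 - 8\right) + \sqrt{-4 + 4}\right) 4 = -9900 + \left(-12 + \sqrt{0}\right) 4 = -9900 + \left(-12 + 0\right) 4 = -9900 - 48 = -9948$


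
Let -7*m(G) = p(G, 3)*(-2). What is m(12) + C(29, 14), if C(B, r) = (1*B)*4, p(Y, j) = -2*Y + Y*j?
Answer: 836/7 ≈ 119.43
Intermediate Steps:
C(B, r) = 4*B (C(B, r) = B*4 = 4*B)
m(G) = 2*G/7 (m(G) = -G*(-2 + 3)*(-2)/7 = -G*1*(-2)/7 = -G*(-2)/7 = -(-2)*G/7 = 2*G/7)
m(12) + C(29, 14) = (2/7)*12 + 4*29 = 24/7 + 116 = 836/7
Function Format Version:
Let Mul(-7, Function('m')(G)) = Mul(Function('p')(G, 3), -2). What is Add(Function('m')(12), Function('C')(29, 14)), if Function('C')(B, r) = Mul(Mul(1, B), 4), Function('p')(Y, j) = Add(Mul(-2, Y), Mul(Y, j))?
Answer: Rational(836, 7) ≈ 119.43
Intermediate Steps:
Function('C')(B, r) = Mul(4, B) (Function('C')(B, r) = Mul(B, 4) = Mul(4, B))
Function('m')(G) = Mul(Rational(2, 7), G) (Function('m')(G) = Mul(Rational(-1, 7), Mul(Mul(G, Add(-2, 3)), -2)) = Mul(Rational(-1, 7), Mul(Mul(G, 1), -2)) = Mul(Rational(-1, 7), Mul(G, -2)) = Mul(Rational(-1, 7), Mul(-2, G)) = Mul(Rational(2, 7), G))
Add(Function('m')(12), Function('C')(29, 14)) = Add(Mul(Rational(2, 7), 12), Mul(4, 29)) = Add(Rational(24, 7), 116) = Rational(836, 7)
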